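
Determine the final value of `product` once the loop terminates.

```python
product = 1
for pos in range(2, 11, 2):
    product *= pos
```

Let's trace through this code step by step.

Initialize: product = 1
Entering loop: for pos in range(2, 11, 2):
After iteration 1: pos = 2, product = 2
After iteration 2: pos = 4, product = 8
After iteration 3: pos = 6, product = 48
After iteration 4: pos = 8, product = 384
After iteration 5: pos = 10, product = 3840
Loop ends.

Final answer: 3840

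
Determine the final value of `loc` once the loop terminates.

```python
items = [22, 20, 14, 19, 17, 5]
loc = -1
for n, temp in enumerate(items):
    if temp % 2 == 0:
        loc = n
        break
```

Let's trace through this code step by step.

Initialize: items = [22, 20, 14, 19, 17, 5]
Initialize: loc = -1
Entering loop: for n, temp in enumerate(items):
After iteration 1: n = 0, temp = 22, loc = 0
Loop ends.

Final answer: 0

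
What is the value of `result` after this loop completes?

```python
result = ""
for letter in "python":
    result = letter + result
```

Let's trace through this code step by step.

Initialize: result = ''
Entering loop: for letter in "python":
After iteration 1: letter = 'p', result = 'p'
After iteration 2: letter = 'y', result = 'yp'
After iteration 3: letter = 't', result = 'typ'
After iteration 4: letter = 'h', result = 'htyp'
After iteration 5: letter = 'o', result = 'ohtyp'
After iteration 6: letter = 'n', result = 'nohtyp'
Loop ends.

Final answer: 'nohtyp'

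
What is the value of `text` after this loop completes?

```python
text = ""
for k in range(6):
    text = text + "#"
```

Let's trace through this code step by step.

Initialize: text = ''
Entering loop: for k in range(6):
After iteration 1: k = 0, text = '#'
After iteration 2: k = 1, text = '##'
After iteration 3: k = 2, text = '###'
After iteration 4: k = 3, text = '####'
After iteration 5: k = 4, text = '#####'
After iteration 6: k = 5, text = '######'
Loop ends.

Final answer: '######'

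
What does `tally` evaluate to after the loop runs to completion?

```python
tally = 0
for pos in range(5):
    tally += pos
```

Let's trace through this code step by step.

Initialize: tally = 0
Entering loop: for pos in range(5):
After iteration 1: pos = 0, tally = 0
After iteration 2: pos = 1, tally = 1
After iteration 3: pos = 2, tally = 3
After iteration 4: pos = 3, tally = 6
After iteration 5: pos = 4, tally = 10
Loop ends.

Final answer: 10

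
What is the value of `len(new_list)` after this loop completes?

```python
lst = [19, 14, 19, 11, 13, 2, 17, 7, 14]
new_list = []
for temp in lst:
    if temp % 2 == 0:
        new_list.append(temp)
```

Let's trace through this code step by step.

Initialize: lst = [19, 14, 19, 11, 13, 2, 17, 7, 14]
Initialize: new_list = []
Entering loop: for temp in lst:
After iteration 1: temp = 19, new_list = []
After iteration 2: temp = 14, new_list = [14]
After iteration 3: temp = 19, new_list = [14]
After iteration 4: temp = 11, new_list = [14]
After iteration 5: temp = 13, new_list = [14]
After iteration 6: temp = 2, new_list = [14, 2]
After iteration 7: temp = 17, new_list = [14, 2]
After iteration 8: temp = 7, new_list = [14, 2]
After iteration 9: temp = 14, new_list = [14, 2, 14]
Loop ends.
len(new_list) = 3

Final answer: 3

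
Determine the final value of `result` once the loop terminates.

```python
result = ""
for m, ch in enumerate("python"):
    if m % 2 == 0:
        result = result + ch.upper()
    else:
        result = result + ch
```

Let's trace through this code step by step.

Initialize: result = ''
Entering loop: for m, ch in enumerate("python"):
After iteration 1: m = 0, ch = 'p', result = 'P'
After iteration 2: m = 1, ch = 'y', result = 'Py'
After iteration 3: m = 2, ch = 't', result = 'PyT'
After iteration 4: m = 3, ch = 'h', result = 'PyTh'
After iteration 5: m = 4, ch = 'o', result = 'PyThO'
After iteration 6: m = 5, ch = 'n', result = 'PyThOn'
Loop ends.

Final answer: 'PyThOn'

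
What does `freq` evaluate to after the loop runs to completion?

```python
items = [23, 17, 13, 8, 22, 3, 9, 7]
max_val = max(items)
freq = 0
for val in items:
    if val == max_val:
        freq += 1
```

Let's trace through this code step by step.

Initialize: items = [23, 17, 13, 8, 22, 3, 9, 7]
Initialize: max_val = 23
Initialize: freq = 0
Entering loop: for val in items:
After iteration 1: val = 23, freq = 1
After iteration 2: val = 17, freq = 1
After iteration 3: val = 13, freq = 1
After iteration 4: val = 8, freq = 1
After iteration 5: val = 22, freq = 1
After iteration 6: val = 3, freq = 1
After iteration 7: val = 9, freq = 1
After iteration 8: val = 7, freq = 1
Loop ends.

Final answer: 1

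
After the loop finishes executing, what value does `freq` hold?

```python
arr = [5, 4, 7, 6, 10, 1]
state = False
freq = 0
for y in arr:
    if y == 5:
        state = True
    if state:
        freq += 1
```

Let's trace through this code step by step.

Initialize: arr = [5, 4, 7, 6, 10, 1]
Initialize: state = False
Initialize: freq = 0
Entering loop: for y in arr:
After iteration 1: y = 5, state = True, freq = 1
After iteration 2: y = 4, state = True, freq = 2
After iteration 3: y = 7, state = True, freq = 3
After iteration 4: y = 6, state = True, freq = 4
After iteration 5: y = 10, state = True, freq = 5
After iteration 6: y = 1, state = True, freq = 6
Loop ends.

Final answer: 6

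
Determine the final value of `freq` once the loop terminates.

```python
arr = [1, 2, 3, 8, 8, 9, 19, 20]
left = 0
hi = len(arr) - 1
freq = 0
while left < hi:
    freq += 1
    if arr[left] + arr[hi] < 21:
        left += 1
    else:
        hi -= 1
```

Let's trace through this code step by step.

Initialize: arr = [1, 2, 3, 8, 8, 9, 19, 20]
Initialize: left = 0
Initialize: hi = 7
Initialize: freq = 0
Entering loop: while left < hi:
After iteration 1: left = 0, hi = 6, freq = 1
After iteration 2: left = 1, hi = 6, freq = 2
After iteration 3: left = 1, hi = 5, freq = 3
After iteration 4: left = 2, hi = 5, freq = 4
After iteration 5: left = 3, hi = 5, freq = 5
After iteration 6: left = 4, hi = 5, freq = 6
After iteration 7: left = 5, hi = 5, freq = 7
Loop ends.

Final answer: 7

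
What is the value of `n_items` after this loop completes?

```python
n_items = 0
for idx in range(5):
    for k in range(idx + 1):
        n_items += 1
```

Let's trace through this code step by step.

Initialize: n_items = 0
Entering loop: for idx in range(5):
After iteration 1: idx = 0, n_items = 1, k = 0
After iteration 2: idx = 1, n_items = 3, k = 1
After iteration 3: idx = 2, n_items = 6, k = 2
After iteration 4: idx = 3, n_items = 10, k = 3
After iteration 5: idx = 4, n_items = 15, k = 4
Loop ends.

Final answer: 15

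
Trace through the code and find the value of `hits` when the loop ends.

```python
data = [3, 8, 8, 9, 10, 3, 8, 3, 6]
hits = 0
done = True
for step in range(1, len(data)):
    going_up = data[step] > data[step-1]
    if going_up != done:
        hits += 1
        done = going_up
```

Let's trace through this code step by step.

Initialize: data = [3, 8, 8, 9, 10, 3, 8, 3, 6]
Initialize: hits = 0
Initialize: done = True
Entering loop: for step in range(1, len(data)):
After iteration 1: step = 1, hits = 0, done = True, going_up = True
After iteration 2: step = 2, hits = 1, done = False, going_up = False
After iteration 3: step = 3, hits = 2, done = True, going_up = True
After iteration 4: step = 4, hits = 2, done = True, going_up = True
After iteration 5: step = 5, hits = 3, done = False, going_up = False
After iteration 6: step = 6, hits = 4, done = True, going_up = True
After iteration 7: step = 7, hits = 5, done = False, going_up = False
After iteration 8: step = 8, hits = 6, done = True, going_up = True
Loop ends.

Final answer: 6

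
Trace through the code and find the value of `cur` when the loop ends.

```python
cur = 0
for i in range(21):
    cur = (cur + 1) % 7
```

Let's trace through this code step by step.

Initialize: cur = 0
Entering loop: for i in range(21):
After iteration 1: i = 0, cur = 1
After iteration 2: i = 1, cur = 2
After iteration 3: i = 2, cur = 3
After iteration 4: i = 3, cur = 4
After iteration 5: i = 4, cur = 5
After iteration 6: i = 5, cur = 6
After iteration 7: i = 6, cur = 0
After iteration 8: i = 7, cur = 1
After iteration 9: i = 8, cur = 2
After iteration 10: i = 9, cur = 3
After iteration 11: i = 10, cur = 4
After iteration 12: i = 11, cur = 5
After iteration 13: i = 12, cur = 6
After iteration 14: i = 13, cur = 0
After iteration 15: i = 14, cur = 1
After iteration 16: i = 15, cur = 2
After iteration 17: i = 16, cur = 3
After iteration 18: i = 17, cur = 4
After iteration 19: i = 18, cur = 5
After iteration 20: i = 19, cur = 6
After iteration 21: i = 20, cur = 0
Loop ends.

Final answer: 0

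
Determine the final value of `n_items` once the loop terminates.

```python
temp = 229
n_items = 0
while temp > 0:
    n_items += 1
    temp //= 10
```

Let's trace through this code step by step.

Initialize: temp = 229
Initialize: n_items = 0
Entering loop: while temp > 0:
After iteration 1: temp = 22, n_items = 1
After iteration 2: temp = 2, n_items = 2
After iteration 3: temp = 0, n_items = 3
Loop ends.

Final answer: 3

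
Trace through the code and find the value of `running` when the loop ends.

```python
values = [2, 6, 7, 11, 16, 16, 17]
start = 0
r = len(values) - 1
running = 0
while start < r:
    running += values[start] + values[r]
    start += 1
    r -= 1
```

Let's trace through this code step by step.

Initialize: values = [2, 6, 7, 11, 16, 16, 17]
Initialize: start = 0
Initialize: r = 6
Initialize: running = 0
Entering loop: while start < r:
After iteration 1: start = 1, r = 5, running = 19
After iteration 2: start = 2, r = 4, running = 41
After iteration 3: start = 3, r = 3, running = 64
Loop ends.

Final answer: 64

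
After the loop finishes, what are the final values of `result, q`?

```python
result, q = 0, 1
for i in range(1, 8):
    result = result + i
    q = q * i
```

Let's trace through this code step by step.

Initialize: result = 0
Initialize: q = 1
Entering loop: for i in range(1, 8):
After iteration 1: i = 1, result = 1, q = 1
After iteration 2: i = 2, result = 3, q = 2
After iteration 3: i = 3, result = 6, q = 6
After iteration 4: i = 4, result = 10, q = 24
After iteration 5: i = 5, result = 15, q = 120
After iteration 6: i = 6, result = 21, q = 720
After iteration 7: i = 7, result = 28, q = 5040
Loop ends.

Final answer: 28, 5040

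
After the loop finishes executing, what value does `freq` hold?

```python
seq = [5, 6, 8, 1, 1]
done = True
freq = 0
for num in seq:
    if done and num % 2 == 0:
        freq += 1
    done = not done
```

Let's trace through this code step by step.

Initialize: seq = [5, 6, 8, 1, 1]
Initialize: done = True
Initialize: freq = 0
Entering loop: for num in seq:
After iteration 1: num = 5, done = False, freq = 0
After iteration 2: num = 6, done = True, freq = 0
After iteration 3: num = 8, done = False, freq = 1
After iteration 4: num = 1, done = True, freq = 1
After iteration 5: num = 1, done = False, freq = 1
Loop ends.

Final answer: 1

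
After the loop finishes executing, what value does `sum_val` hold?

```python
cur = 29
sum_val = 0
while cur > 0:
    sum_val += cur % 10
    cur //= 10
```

Let's trace through this code step by step.

Initialize: cur = 29
Initialize: sum_val = 0
Entering loop: while cur > 0:
After iteration 1: cur = 2, sum_val = 9
After iteration 2: cur = 0, sum_val = 11
Loop ends.

Final answer: 11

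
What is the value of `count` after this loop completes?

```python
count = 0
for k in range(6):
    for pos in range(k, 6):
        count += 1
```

Let's trace through this code step by step.

Initialize: count = 0
Entering loop: for k in range(6):
After iteration 1: k = 0, count = 6
After iteration 2: k = 1, count = 11
After iteration 3: k = 2, count = 15
After iteration 4: k = 3, count = 18
After iteration 5: k = 4, count = 20
After iteration 6: k = 5, count = 21
Loop ends.

Final answer: 21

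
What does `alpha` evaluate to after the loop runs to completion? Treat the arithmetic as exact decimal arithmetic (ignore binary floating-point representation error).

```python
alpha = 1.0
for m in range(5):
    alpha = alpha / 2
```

Let's trace through this code step by step.

Initialize: alpha = 1.0
Entering loop: for m in range(5):
After iteration 1: m = 0, alpha = 0.5
After iteration 2: m = 1, alpha = 0.25
After iteration 3: m = 2, alpha = 0.125
After iteration 4: m = 3, alpha = 0.0625
After iteration 5: m = 4, alpha = 0.03125
Loop ends.

Final answer: 0.03125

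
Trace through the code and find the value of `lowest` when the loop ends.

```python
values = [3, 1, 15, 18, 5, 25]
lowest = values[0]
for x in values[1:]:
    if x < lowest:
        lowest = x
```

Let's trace through this code step by step.

Initialize: values = [3, 1, 15, 18, 5, 25]
Initialize: lowest = 3
Entering loop: for x in values[1:]:
After iteration 1: x = 1, lowest = 1
After iteration 2: x = 15, lowest = 1
After iteration 3: x = 18, lowest = 1
After iteration 4: x = 5, lowest = 1
After iteration 5: x = 25, lowest = 1
Loop ends.

Final answer: 1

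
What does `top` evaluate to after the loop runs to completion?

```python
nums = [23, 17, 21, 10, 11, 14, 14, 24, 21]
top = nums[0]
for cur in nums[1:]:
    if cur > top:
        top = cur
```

Let's trace through this code step by step.

Initialize: nums = [23, 17, 21, 10, 11, 14, 14, 24, 21]
Initialize: top = 23
Entering loop: for cur in nums[1:]:
After iteration 1: cur = 17, top = 23
After iteration 2: cur = 21, top = 23
After iteration 3: cur = 10, top = 23
After iteration 4: cur = 11, top = 23
After iteration 5: cur = 14, top = 23
After iteration 6: cur = 14, top = 23
After iteration 7: cur = 24, top = 24
After iteration 8: cur = 21, top = 24
Loop ends.

Final answer: 24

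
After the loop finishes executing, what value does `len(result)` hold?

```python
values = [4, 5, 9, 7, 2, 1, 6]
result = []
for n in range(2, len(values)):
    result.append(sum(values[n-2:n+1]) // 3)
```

Let's trace through this code step by step.

Initialize: values = [4, 5, 9, 7, 2, 1, 6]
Initialize: result = []
Entering loop: for n in range(2, len(values)):
After iteration 1: n = 2, result = [6]
After iteration 2: n = 3, result = [6, 7]
After iteration 3: n = 4, result = [6, 7, 6]
After iteration 4: n = 5, result = [6, 7, 6, 3]
After iteration 5: n = 6, result = [6, 7, 6, 3, 3]
Loop ends.
len(result) = 5

Final answer: 5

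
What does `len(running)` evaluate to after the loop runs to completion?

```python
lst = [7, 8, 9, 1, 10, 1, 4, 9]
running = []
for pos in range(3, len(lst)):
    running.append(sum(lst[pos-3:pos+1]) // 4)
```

Let's trace through this code step by step.

Initialize: lst = [7, 8, 9, 1, 10, 1, 4, 9]
Initialize: running = []
Entering loop: for pos in range(3, len(lst)):
After iteration 1: pos = 3, running = [6]
After iteration 2: pos = 4, running = [6, 7]
After iteration 3: pos = 5, running = [6, 7, 5]
After iteration 4: pos = 6, running = [6, 7, 5, 4]
After iteration 5: pos = 7, running = [6, 7, 5, 4, 6]
Loop ends.
len(running) = 5

Final answer: 5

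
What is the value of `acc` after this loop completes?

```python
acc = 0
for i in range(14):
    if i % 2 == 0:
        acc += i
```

Let's trace through this code step by step.

Initialize: acc = 0
Entering loop: for i in range(14):
After iteration 1: i = 0, acc = 0
After iteration 2: i = 1, acc = 0
After iteration 3: i = 2, acc = 2
After iteration 4: i = 3, acc = 2
After iteration 5: i = 4, acc = 6
After iteration 6: i = 5, acc = 6
After iteration 7: i = 6, acc = 12
After iteration 8: i = 7, acc = 12
After iteration 9: i = 8, acc = 20
After iteration 10: i = 9, acc = 20
After iteration 11: i = 10, acc = 30
After iteration 12: i = 11, acc = 30
After iteration 13: i = 12, acc = 42
After iteration 14: i = 13, acc = 42
Loop ends.

Final answer: 42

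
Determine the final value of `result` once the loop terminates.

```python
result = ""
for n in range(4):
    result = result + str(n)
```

Let's trace through this code step by step.

Initialize: result = ''
Entering loop: for n in range(4):
After iteration 1: n = 0, result = '0'
After iteration 2: n = 1, result = '01'
After iteration 3: n = 2, result = '012'
After iteration 4: n = 3, result = '0123'
Loop ends.

Final answer: '0123'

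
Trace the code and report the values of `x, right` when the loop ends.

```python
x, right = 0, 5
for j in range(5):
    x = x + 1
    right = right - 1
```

Let's trace through this code step by step.

Initialize: x = 0
Initialize: right = 5
Entering loop: for j in range(5):
After iteration 1: j = 0, x = 1, right = 4
After iteration 2: j = 1, x = 2, right = 3
After iteration 3: j = 2, x = 3, right = 2
After iteration 4: j = 3, x = 4, right = 1
After iteration 5: j = 4, x = 5, right = 0
Loop ends.

Final answer: 5, 0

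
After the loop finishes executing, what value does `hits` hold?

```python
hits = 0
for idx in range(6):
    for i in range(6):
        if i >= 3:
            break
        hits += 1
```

Let's trace through this code step by step.

Initialize: hits = 0
Entering loop: for idx in range(6):
After iteration 1: idx = 0, hits = 3
After iteration 2: idx = 1, hits = 6
After iteration 3: idx = 2, hits = 9
After iteration 4: idx = 3, hits = 12
After iteration 5: idx = 4, hits = 15
After iteration 6: idx = 5, hits = 18
Loop ends.

Final answer: 18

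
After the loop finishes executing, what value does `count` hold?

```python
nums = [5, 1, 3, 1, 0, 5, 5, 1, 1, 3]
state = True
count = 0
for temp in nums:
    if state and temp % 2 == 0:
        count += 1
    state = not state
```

Let's trace through this code step by step.

Initialize: nums = [5, 1, 3, 1, 0, 5, 5, 1, 1, 3]
Initialize: state = True
Initialize: count = 0
Entering loop: for temp in nums:
After iteration 1: temp = 5, state = False, count = 0
After iteration 2: temp = 1, state = True, count = 0
After iteration 3: temp = 3, state = False, count = 0
After iteration 4: temp = 1, state = True, count = 0
After iteration 5: temp = 0, state = False, count = 1
After iteration 6: temp = 5, state = True, count = 1
After iteration 7: temp = 5, state = False, count = 1
After iteration 8: temp = 1, state = True, count = 1
After iteration 9: temp = 1, state = False, count = 1
After iteration 10: temp = 3, state = True, count = 1
Loop ends.

Final answer: 1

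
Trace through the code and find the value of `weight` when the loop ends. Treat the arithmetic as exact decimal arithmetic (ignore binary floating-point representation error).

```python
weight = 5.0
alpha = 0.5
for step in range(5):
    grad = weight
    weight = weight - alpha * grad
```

Let's trace through this code step by step.

Initialize: weight = 5.0
Initialize: alpha = 0.5
Entering loop: for step in range(5):
After iteration 1: step = 0, weight = 2.5, grad = 5.0
After iteration 2: step = 1, weight = 1.25, grad = 2.5
After iteration 3: step = 2, weight = 0.625, grad = 1.25
After iteration 4: step = 3, weight = 0.3125, grad = 0.625
After iteration 5: step = 4, weight = 0.15625, grad = 0.3125
Loop ends.

Final answer: 0.15625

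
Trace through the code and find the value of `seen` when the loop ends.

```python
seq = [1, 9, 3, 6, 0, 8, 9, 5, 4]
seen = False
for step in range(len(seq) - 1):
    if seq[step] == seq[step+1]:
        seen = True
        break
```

Let's trace through this code step by step.

Initialize: seq = [1, 9, 3, 6, 0, 8, 9, 5, 4]
Initialize: seen = False
Entering loop: for step in range(len(seq) - 1):
After iteration 1: step = 0, seen = False
After iteration 2: step = 1, seen = False
After iteration 3: step = 2, seen = False
After iteration 4: step = 3, seen = False
After iteration 5: step = 4, seen = False
After iteration 6: step = 5, seen = False
After iteration 7: step = 6, seen = False
After iteration 8: step = 7, seen = False
Loop ends.

Final answer: False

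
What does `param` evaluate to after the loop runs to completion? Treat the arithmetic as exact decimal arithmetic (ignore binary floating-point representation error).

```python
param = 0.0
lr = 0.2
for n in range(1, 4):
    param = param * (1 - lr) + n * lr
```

Let's trace through this code step by step.

Initialize: param = 0.0
Initialize: lr = 0.2
Entering loop: for n in range(1, 4):
After iteration 1: n = 1, param = 0.2
After iteration 2: n = 2, param = 0.56
After iteration 3: n = 3, param = 1.048
Loop ends.

Final answer: 1.048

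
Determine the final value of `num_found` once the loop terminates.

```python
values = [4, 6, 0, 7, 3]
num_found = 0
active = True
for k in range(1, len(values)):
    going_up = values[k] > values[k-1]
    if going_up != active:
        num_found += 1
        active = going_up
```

Let's trace through this code step by step.

Initialize: values = [4, 6, 0, 7, 3]
Initialize: num_found = 0
Initialize: active = True
Entering loop: for k in range(1, len(values)):
After iteration 1: k = 1, num_found = 0, active = True, going_up = True
After iteration 2: k = 2, num_found = 1, active = False, going_up = False
After iteration 3: k = 3, num_found = 2, active = True, going_up = True
After iteration 4: k = 4, num_found = 3, active = False, going_up = False
Loop ends.

Final answer: 3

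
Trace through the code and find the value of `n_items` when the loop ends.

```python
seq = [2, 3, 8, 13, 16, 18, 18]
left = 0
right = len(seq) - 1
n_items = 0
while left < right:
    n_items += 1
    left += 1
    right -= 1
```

Let's trace through this code step by step.

Initialize: seq = [2, 3, 8, 13, 16, 18, 18]
Initialize: left = 0
Initialize: right = 6
Initialize: n_items = 0
Entering loop: while left < right:
After iteration 1: left = 1, right = 5, n_items = 1
After iteration 2: left = 2, right = 4, n_items = 2
After iteration 3: left = 3, right = 3, n_items = 3
Loop ends.

Final answer: 3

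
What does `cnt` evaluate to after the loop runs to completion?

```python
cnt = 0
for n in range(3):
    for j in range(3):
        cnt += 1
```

Let's trace through this code step by step.

Initialize: cnt = 0
Entering loop: for n in range(3):
After iteration 1: n = 0, cnt = 3
After iteration 2: n = 1, cnt = 6
After iteration 3: n = 2, cnt = 9
Loop ends.

Final answer: 9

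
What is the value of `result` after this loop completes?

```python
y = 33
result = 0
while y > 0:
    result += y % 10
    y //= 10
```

Let's trace through this code step by step.

Initialize: y = 33
Initialize: result = 0
Entering loop: while y > 0:
After iteration 1: y = 3, result = 3
After iteration 2: y = 0, result = 6
Loop ends.

Final answer: 6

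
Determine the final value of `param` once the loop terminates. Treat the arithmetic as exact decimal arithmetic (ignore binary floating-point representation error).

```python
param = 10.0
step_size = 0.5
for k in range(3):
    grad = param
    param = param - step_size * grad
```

Let's trace through this code step by step.

Initialize: param = 10.0
Initialize: step_size = 0.5
Entering loop: for k in range(3):
After iteration 1: k = 0, param = 5.0, grad = 10.0
After iteration 2: k = 1, param = 2.5, grad = 5.0
After iteration 3: k = 2, param = 1.25, grad = 2.5
Loop ends.

Final answer: 1.25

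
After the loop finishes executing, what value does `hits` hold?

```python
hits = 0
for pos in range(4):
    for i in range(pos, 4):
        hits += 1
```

Let's trace through this code step by step.

Initialize: hits = 0
Entering loop: for pos in range(4):
After iteration 1: pos = 0, hits = 4
After iteration 2: pos = 1, hits = 7
After iteration 3: pos = 2, hits = 9
After iteration 4: pos = 3, hits = 10
Loop ends.

Final answer: 10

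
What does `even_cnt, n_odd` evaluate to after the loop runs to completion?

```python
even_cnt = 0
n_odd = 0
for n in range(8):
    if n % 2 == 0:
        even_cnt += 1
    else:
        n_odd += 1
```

Let's trace through this code step by step.

Initialize: even_cnt = 0
Initialize: n_odd = 0
Entering loop: for n in range(8):
After iteration 1: n = 0, even_cnt = 1, n_odd = 0
After iteration 2: n = 1, even_cnt = 1, n_odd = 1
After iteration 3: n = 2, even_cnt = 2, n_odd = 1
After iteration 4: n = 3, even_cnt = 2, n_odd = 2
After iteration 5: n = 4, even_cnt = 3, n_odd = 2
After iteration 6: n = 5, even_cnt = 3, n_odd = 3
After iteration 7: n = 6, even_cnt = 4, n_odd = 3
After iteration 8: n = 7, even_cnt = 4, n_odd = 4
Loop ends.

Final answer: 4, 4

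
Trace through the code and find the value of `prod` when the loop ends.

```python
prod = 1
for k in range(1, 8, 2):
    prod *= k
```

Let's trace through this code step by step.

Initialize: prod = 1
Entering loop: for k in range(1, 8, 2):
After iteration 1: k = 1, prod = 1
After iteration 2: k = 3, prod = 3
After iteration 3: k = 5, prod = 15
After iteration 4: k = 7, prod = 105
Loop ends.

Final answer: 105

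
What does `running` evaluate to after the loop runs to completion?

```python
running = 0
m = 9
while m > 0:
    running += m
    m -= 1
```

Let's trace through this code step by step.

Initialize: running = 0
Initialize: m = 9
Entering loop: while m > 0:
After iteration 1: running = 9, m = 8
After iteration 2: running = 17, m = 7
After iteration 3: running = 24, m = 6
After iteration 4: running = 30, m = 5
After iteration 5: running = 35, m = 4
After iteration 6: running = 39, m = 3
After iteration 7: running = 42, m = 2
After iteration 8: running = 44, m = 1
After iteration 9: running = 45, m = 0
Loop ends.

Final answer: 45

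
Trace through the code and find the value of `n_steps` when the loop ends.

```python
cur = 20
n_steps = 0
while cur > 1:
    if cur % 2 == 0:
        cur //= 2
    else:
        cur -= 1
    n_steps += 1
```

Let's trace through this code step by step.

Initialize: cur = 20
Initialize: n_steps = 0
Entering loop: while cur > 1:
After iteration 1: cur = 10, n_steps = 1
After iteration 2: cur = 5, n_steps = 2
After iteration 3: cur = 4, n_steps = 3
After iteration 4: cur = 2, n_steps = 4
After iteration 5: cur = 1, n_steps = 5
Loop ends.

Final answer: 5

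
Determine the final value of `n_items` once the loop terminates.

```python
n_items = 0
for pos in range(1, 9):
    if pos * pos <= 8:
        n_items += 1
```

Let's trace through this code step by step.

Initialize: n_items = 0
Entering loop: for pos in range(1, 9):
After iteration 1: pos = 1, n_items = 1
After iteration 2: pos = 2, n_items = 2
After iteration 3: pos = 3, n_items = 2
After iteration 4: pos = 4, n_items = 2
After iteration 5: pos = 5, n_items = 2
After iteration 6: pos = 6, n_items = 2
After iteration 7: pos = 7, n_items = 2
After iteration 8: pos = 8, n_items = 2
Loop ends.

Final answer: 2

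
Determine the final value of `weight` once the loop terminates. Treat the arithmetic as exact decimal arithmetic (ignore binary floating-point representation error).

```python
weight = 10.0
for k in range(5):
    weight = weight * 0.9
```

Let's trace through this code step by step.

Initialize: weight = 10.0
Entering loop: for k in range(5):
After iteration 1: k = 0, weight = 9.0
After iteration 2: k = 1, weight = 8.1
After iteration 3: k = 2, weight = 7.29
After iteration 4: k = 3, weight = 6.561
After iteration 5: k = 4, weight = 5.9049
Loop ends.

Final answer: 5.9049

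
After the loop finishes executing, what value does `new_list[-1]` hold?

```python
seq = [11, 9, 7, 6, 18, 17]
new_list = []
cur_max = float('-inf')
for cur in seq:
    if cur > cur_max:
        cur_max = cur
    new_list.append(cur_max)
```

Let's trace through this code step by step.

Initialize: seq = [11, 9, 7, 6, 18, 17]
Initialize: new_list = []
Initialize: cur_max = -inf
Entering loop: for cur in seq:
After iteration 1: cur = 11, new_list = [11], cur_max = 11
After iteration 2: cur = 9, new_list = [11, 11], cur_max = 11
After iteration 3: cur = 7, new_list = [11, 11, 11], cur_max = 11
After iteration 4: cur = 6, new_list = [11, 11, 11, 11], cur_max = 11
After iteration 5: cur = 18, new_list = [11, 11, 11, 11, 18], cur_max = 18
After iteration 6: cur = 17, new_list = [11, 11, 11, 11, 18, 18], cur_max = 18
Loop ends.
new_list[-1] = 18

Final answer: 18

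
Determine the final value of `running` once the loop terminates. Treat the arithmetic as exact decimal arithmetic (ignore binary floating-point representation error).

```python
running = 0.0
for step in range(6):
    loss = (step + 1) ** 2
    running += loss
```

Let's trace through this code step by step.

Initialize: running = 0.0
Entering loop: for step in range(6):
After iteration 1: step = 0, running = 1.0, loss = 1
After iteration 2: step = 1, running = 5.0, loss = 4
After iteration 3: step = 2, running = 14.0, loss = 9
After iteration 4: step = 3, running = 30.0, loss = 16
After iteration 5: step = 4, running = 55.0, loss = 25
After iteration 6: step = 5, running = 91.0, loss = 36
Loop ends.

Final answer: 91.0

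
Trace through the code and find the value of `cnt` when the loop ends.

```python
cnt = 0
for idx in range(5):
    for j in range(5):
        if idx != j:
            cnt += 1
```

Let's trace through this code step by step.

Initialize: cnt = 0
Entering loop: for idx in range(5):
After iteration 1: idx = 0, cnt = 4
After iteration 2: idx = 1, cnt = 8
After iteration 3: idx = 2, cnt = 12
After iteration 4: idx = 3, cnt = 16
After iteration 5: idx = 4, cnt = 20
Loop ends.

Final answer: 20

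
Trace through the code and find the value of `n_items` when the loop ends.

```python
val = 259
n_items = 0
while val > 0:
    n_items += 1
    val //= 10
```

Let's trace through this code step by step.

Initialize: val = 259
Initialize: n_items = 0
Entering loop: while val > 0:
After iteration 1: val = 25, n_items = 1
After iteration 2: val = 2, n_items = 2
After iteration 3: val = 0, n_items = 3
Loop ends.

Final answer: 3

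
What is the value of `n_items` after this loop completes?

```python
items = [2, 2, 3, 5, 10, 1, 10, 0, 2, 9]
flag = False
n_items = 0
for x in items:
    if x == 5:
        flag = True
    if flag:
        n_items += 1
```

Let's trace through this code step by step.

Initialize: items = [2, 2, 3, 5, 10, 1, 10, 0, 2, 9]
Initialize: flag = False
Initialize: n_items = 0
Entering loop: for x in items:
After iteration 1: x = 2, flag = False, n_items = 0
After iteration 2: x = 2, flag = False, n_items = 0
After iteration 3: x = 3, flag = False, n_items = 0
After iteration 4: x = 5, flag = True, n_items = 1
After iteration 5: x = 10, flag = True, n_items = 2
After iteration 6: x = 1, flag = True, n_items = 3
After iteration 7: x = 10, flag = True, n_items = 4
After iteration 8: x = 0, flag = True, n_items = 5
After iteration 9: x = 2, flag = True, n_items = 6
After iteration 10: x = 9, flag = True, n_items = 7
Loop ends.

Final answer: 7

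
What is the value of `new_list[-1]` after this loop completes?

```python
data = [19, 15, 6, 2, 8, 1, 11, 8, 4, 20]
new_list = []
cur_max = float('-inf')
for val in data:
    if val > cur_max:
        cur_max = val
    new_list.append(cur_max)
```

Let's trace through this code step by step.

Initialize: data = [19, 15, 6, 2, 8, 1, 11, 8, 4, 20]
Initialize: new_list = []
Initialize: cur_max = -inf
Entering loop: for val in data:
After iteration 1: val = 19, new_list = [19], cur_max = 19
After iteration 2: val = 15, new_list = [19, 19], cur_max = 19
After iteration 3: val = 6, new_list = [19, 19, 19], cur_max = 19
After iteration 4: val = 2, new_list = [19, 19, 19, 19], cur_max = 19
After iteration 5: val = 8, new_list = [19, 19, 19, 19, 19], cur_max = 19
After iteration 6: val = 1, new_list = [19, 19, 19, 19, 19, 19], cur_max = 19
After iteration 7: val = 11, new_list = [19, 19, 19, 19, 19, 19, 19], cur_max = 19
After iteration 8: val = 8, new_list = [19, 19, 19, 19, 19, 19, 19, 19], cur_max = 19
After iteration 9: val = 4, new_list = [19, 19, 19, 19, 19, 19, 19, 19, 19], cur_max = 19
After iteration 10: val = 20, new_list = [19, 19, 19, 19, 19, 19, 19, 19, 19, 20], cur_max = 20
Loop ends.
new_list[-1] = 20

Final answer: 20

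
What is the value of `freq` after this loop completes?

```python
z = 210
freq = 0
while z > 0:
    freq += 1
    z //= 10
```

Let's trace through this code step by step.

Initialize: z = 210
Initialize: freq = 0
Entering loop: while z > 0:
After iteration 1: z = 21, freq = 1
After iteration 2: z = 2, freq = 2
After iteration 3: z = 0, freq = 3
Loop ends.

Final answer: 3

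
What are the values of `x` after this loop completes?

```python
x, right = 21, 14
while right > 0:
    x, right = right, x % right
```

Let's trace through this code step by step.

Initialize: x = 21
Initialize: right = 14
Entering loop: while right > 0:
After iteration 1: x = 14, right = 7
After iteration 2: x = 7, right = 0
Loop ends.

Final answer: 7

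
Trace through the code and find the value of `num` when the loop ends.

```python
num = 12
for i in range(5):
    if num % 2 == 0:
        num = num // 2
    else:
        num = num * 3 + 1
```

Let's trace through this code step by step.

Initialize: num = 12
Entering loop: for i in range(5):
After iteration 1: i = 0, num = 6
After iteration 2: i = 1, num = 3
After iteration 3: i = 2, num = 10
After iteration 4: i = 3, num = 5
After iteration 5: i = 4, num = 16
Loop ends.

Final answer: 16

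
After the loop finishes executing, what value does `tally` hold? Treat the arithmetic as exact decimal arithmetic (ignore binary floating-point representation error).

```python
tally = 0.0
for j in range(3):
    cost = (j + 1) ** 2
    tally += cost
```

Let's trace through this code step by step.

Initialize: tally = 0.0
Entering loop: for j in range(3):
After iteration 1: j = 0, tally = 1.0, cost = 1
After iteration 2: j = 1, tally = 5.0, cost = 4
After iteration 3: j = 2, tally = 14.0, cost = 9
Loop ends.

Final answer: 14.0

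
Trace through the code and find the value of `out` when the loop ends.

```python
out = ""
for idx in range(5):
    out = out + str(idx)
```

Let's trace through this code step by step.

Initialize: out = ''
Entering loop: for idx in range(5):
After iteration 1: idx = 0, out = '0'
After iteration 2: idx = 1, out = '01'
After iteration 3: idx = 2, out = '012'
After iteration 4: idx = 3, out = '0123'
After iteration 5: idx = 4, out = '01234'
Loop ends.

Final answer: '01234'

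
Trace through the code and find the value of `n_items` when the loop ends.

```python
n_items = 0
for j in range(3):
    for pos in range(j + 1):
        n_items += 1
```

Let's trace through this code step by step.

Initialize: n_items = 0
Entering loop: for j in range(3):
After iteration 1: j = 0, n_items = 1, pos = 0
After iteration 2: j = 1, n_items = 3, pos = 1
After iteration 3: j = 2, n_items = 6, pos = 2
Loop ends.

Final answer: 6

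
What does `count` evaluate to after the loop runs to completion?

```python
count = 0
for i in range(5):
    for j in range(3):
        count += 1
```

Let's trace through this code step by step.

Initialize: count = 0
Entering loop: for i in range(5):
After iteration 1: i = 0, count = 3
After iteration 2: i = 1, count = 6
After iteration 3: i = 2, count = 9
After iteration 4: i = 3, count = 12
After iteration 5: i = 4, count = 15
Loop ends.

Final answer: 15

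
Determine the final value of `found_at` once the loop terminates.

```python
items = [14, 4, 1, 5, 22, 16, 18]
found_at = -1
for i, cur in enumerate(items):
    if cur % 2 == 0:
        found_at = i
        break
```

Let's trace through this code step by step.

Initialize: items = [14, 4, 1, 5, 22, 16, 18]
Initialize: found_at = -1
Entering loop: for i, cur in enumerate(items):
After iteration 1: i = 0, cur = 14, found_at = 0
Loop ends.

Final answer: 0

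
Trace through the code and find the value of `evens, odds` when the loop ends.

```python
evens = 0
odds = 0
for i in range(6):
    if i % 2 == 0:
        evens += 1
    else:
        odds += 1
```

Let's trace through this code step by step.

Initialize: evens = 0
Initialize: odds = 0
Entering loop: for i in range(6):
After iteration 1: i = 0, evens = 1, odds = 0
After iteration 2: i = 1, evens = 1, odds = 1
After iteration 3: i = 2, evens = 2, odds = 1
After iteration 4: i = 3, evens = 2, odds = 2
After iteration 5: i = 4, evens = 3, odds = 2
After iteration 6: i = 5, evens = 3, odds = 3
Loop ends.

Final answer: 3, 3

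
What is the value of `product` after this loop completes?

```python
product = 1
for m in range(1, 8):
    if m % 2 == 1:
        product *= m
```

Let's trace through this code step by step.

Initialize: product = 1
Entering loop: for m in range(1, 8):
After iteration 1: m = 1, product = 1
After iteration 2: m = 2, product = 1
After iteration 3: m = 3, product = 3
After iteration 4: m = 4, product = 3
After iteration 5: m = 5, product = 15
After iteration 6: m = 6, product = 15
After iteration 7: m = 7, product = 105
Loop ends.

Final answer: 105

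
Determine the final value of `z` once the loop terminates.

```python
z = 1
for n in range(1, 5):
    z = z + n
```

Let's trace through this code step by step.

Initialize: z = 1
Entering loop: for n in range(1, 5):
After iteration 1: n = 1, z = 2
After iteration 2: n = 2, z = 4
After iteration 3: n = 3, z = 7
After iteration 4: n = 4, z = 11
Loop ends.

Final answer: 11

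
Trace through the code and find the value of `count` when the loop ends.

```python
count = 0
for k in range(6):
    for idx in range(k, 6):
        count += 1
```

Let's trace through this code step by step.

Initialize: count = 0
Entering loop: for k in range(6):
After iteration 1: k = 0, count = 6
After iteration 2: k = 1, count = 11
After iteration 3: k = 2, count = 15
After iteration 4: k = 3, count = 18
After iteration 5: k = 4, count = 20
After iteration 6: k = 5, count = 21
Loop ends.

Final answer: 21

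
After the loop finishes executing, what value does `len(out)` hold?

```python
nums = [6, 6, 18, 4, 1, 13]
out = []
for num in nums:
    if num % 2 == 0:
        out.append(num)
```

Let's trace through this code step by step.

Initialize: nums = [6, 6, 18, 4, 1, 13]
Initialize: out = []
Entering loop: for num in nums:
After iteration 1: num = 6, out = [6]
After iteration 2: num = 6, out = [6, 6]
After iteration 3: num = 18, out = [6, 6, 18]
After iteration 4: num = 4, out = [6, 6, 18, 4]
After iteration 5: num = 1, out = [6, 6, 18, 4]
After iteration 6: num = 13, out = [6, 6, 18, 4]
Loop ends.
len(out) = 4

Final answer: 4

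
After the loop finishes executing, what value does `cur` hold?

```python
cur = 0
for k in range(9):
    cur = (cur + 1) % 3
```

Let's trace through this code step by step.

Initialize: cur = 0
Entering loop: for k in range(9):
After iteration 1: k = 0, cur = 1
After iteration 2: k = 1, cur = 2
After iteration 3: k = 2, cur = 0
After iteration 4: k = 3, cur = 1
After iteration 5: k = 4, cur = 2
After iteration 6: k = 5, cur = 0
After iteration 7: k = 6, cur = 1
After iteration 8: k = 7, cur = 2
After iteration 9: k = 8, cur = 0
Loop ends.

Final answer: 0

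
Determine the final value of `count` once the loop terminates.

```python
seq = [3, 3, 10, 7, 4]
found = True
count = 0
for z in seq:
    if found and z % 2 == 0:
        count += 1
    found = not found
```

Let's trace through this code step by step.

Initialize: seq = [3, 3, 10, 7, 4]
Initialize: found = True
Initialize: count = 0
Entering loop: for z in seq:
After iteration 1: z = 3, found = False, count = 0
After iteration 2: z = 3, found = True, count = 0
After iteration 3: z = 10, found = False, count = 1
After iteration 4: z = 7, found = True, count = 1
After iteration 5: z = 4, found = False, count = 2
Loop ends.

Final answer: 2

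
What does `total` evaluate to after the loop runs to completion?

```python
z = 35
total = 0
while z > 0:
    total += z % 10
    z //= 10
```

Let's trace through this code step by step.

Initialize: z = 35
Initialize: total = 0
Entering loop: while z > 0:
After iteration 1: z = 3, total = 5
After iteration 2: z = 0, total = 8
Loop ends.

Final answer: 8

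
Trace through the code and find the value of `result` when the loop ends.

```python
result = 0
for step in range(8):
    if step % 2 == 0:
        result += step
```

Let's trace through this code step by step.

Initialize: result = 0
Entering loop: for step in range(8):
After iteration 1: step = 0, result = 0
After iteration 2: step = 1, result = 0
After iteration 3: step = 2, result = 2
After iteration 4: step = 3, result = 2
After iteration 5: step = 4, result = 6
After iteration 6: step = 5, result = 6
After iteration 7: step = 6, result = 12
After iteration 8: step = 7, result = 12
Loop ends.

Final answer: 12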